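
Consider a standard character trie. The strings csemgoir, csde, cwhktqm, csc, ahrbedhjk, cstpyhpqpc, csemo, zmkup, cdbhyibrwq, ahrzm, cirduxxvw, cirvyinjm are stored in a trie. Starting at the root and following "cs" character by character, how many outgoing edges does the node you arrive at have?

4

Walk "cs" from the root, arriving at one node.
Characters that immediately follow "cs" among the stored strings: {c, d, e, t}.
That node has 4 child edges.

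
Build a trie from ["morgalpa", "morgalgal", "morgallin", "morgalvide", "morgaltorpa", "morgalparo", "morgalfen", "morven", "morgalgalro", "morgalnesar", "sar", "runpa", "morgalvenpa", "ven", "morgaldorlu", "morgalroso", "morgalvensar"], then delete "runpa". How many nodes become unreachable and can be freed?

5

After clearing the end-marker at "runpa", prune upward until reaching a node still needed by another word.
No other word shares any prefix with "runpa", so all 5 of its nodes go.
Nodes removed: 5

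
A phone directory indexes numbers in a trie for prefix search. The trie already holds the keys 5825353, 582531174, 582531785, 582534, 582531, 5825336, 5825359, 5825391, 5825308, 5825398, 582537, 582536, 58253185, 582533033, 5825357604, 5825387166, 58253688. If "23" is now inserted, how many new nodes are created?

2

Nothing in the trie begins with "2"; the whole of "23" is new.
2 − 0 = 2 new nodes.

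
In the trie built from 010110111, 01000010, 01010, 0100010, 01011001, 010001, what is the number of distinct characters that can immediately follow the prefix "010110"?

2

Follow the path "010110" to its node, then look at its outgoing edges.
Distinct next characters after "010110": 0, 1.
That node has 2 child edges.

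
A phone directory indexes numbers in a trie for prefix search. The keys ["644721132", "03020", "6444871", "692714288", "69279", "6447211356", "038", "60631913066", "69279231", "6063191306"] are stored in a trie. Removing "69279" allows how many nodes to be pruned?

A node on "69279"'s path can go only if nothing else ends at it or branches off below it.
Every node on "69279" is still needed (e.g. by "69279231"), so nothing is freed.
Nodes removed: 0

0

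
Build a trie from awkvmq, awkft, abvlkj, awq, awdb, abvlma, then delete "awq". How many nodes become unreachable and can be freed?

A node on "awq"'s path can go only if nothing else ends at it or branches off below it.
The suffix "q" (1 node) is used only by "awq"; the node for "aw" still has the child "k", so pruning stops there.
Nodes removed: 1

1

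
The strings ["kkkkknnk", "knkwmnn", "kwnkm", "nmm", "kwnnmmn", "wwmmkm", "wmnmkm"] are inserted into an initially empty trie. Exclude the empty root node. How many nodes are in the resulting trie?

36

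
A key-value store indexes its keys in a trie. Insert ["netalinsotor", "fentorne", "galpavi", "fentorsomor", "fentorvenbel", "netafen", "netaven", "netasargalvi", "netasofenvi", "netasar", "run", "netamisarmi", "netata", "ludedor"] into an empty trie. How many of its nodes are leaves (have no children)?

13

Leaves are exactly the stored words that no other stored word extends.
Those words: "fentorne", "fentorsomor", "fentorvenbel", "galpavi", "ludedor", "netafen", "netalinsotor", "netamisarmi", "netasargalvi", "netasofenvi", "netata", "netaven", "run"
Leaf count: 13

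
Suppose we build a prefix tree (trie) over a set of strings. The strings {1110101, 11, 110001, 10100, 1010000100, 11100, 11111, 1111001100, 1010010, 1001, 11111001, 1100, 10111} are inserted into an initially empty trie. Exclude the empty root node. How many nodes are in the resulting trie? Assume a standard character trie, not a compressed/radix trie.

38

Count nodes per top-level branch (shared prefixes stored once):
  '1'-branch (1001, 10100, 1010000100, 1010010, 10111, 11, 1100, 110001, 11100, 1110101, 1111001100, 11111, 11111001): 38 nodes
Sum: 38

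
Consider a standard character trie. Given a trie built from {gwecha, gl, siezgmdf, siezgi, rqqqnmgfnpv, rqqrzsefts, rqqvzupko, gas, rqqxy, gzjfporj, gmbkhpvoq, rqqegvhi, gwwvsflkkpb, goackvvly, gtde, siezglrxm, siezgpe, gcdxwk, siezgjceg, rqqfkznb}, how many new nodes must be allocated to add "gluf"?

2

The longest prefix of "gluf" already in the trie is "gl" (length 2).
Each of the 2 remaining characters creates one node.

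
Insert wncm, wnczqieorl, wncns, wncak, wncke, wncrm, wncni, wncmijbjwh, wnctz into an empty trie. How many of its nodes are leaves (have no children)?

Leaves are exactly the stored words that no other stored word extends.
Those words: "wncak", "wncke", "wncmijbjwh", "wncni", "wncns", "wncrm", "wnctz", "wnczqieorl"
Leaf count: 8

8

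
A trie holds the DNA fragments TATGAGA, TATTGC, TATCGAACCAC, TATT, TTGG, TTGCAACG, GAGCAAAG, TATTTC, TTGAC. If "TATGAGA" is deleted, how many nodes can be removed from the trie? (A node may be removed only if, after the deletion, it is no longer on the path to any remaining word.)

4

A node on "TATGAGA"'s path can go only if nothing else ends at it or branches off below it.
The suffix "GAGA" (4 nodes) is used only by "TATGAGA"; the node for "TAT" still has the child "T", so pruning stops there.
Nodes removed: 4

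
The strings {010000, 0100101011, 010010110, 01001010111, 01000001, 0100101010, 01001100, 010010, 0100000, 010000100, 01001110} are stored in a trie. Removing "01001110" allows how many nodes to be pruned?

2

After clearing the end-marker at "01001110", prune upward until reaching a node still needed by another word.
The suffix "10" (2 nodes) is used only by "01001110"; the node for "010011" still has the child "0", so pruning stops there.
Nodes removed: 2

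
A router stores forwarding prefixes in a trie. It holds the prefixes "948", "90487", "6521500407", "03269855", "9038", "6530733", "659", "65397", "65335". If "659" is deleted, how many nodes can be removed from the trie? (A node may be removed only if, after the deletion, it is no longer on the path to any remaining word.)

1

A node on "659"'s path can go only if nothing else ends at it or branches off below it.
The suffix "9" (1 node) is used only by "659"; the node for "65" still has the child "2", so pruning stops there.
Nodes removed: 1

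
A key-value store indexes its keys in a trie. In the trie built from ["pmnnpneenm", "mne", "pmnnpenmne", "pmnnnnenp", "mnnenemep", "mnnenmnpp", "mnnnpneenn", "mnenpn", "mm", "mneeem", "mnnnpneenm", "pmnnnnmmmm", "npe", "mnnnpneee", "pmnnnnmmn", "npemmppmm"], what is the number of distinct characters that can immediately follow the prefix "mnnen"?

2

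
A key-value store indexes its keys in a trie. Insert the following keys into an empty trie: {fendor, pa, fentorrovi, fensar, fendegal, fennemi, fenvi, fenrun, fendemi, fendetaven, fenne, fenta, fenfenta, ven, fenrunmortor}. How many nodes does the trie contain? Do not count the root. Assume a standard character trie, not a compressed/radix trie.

53

Trace insertions, counting only characters that open a new branch:
  "fendor" → 6 new (f, e, n, d, o, r)
  "pa" → 2 new (p, a)
  "fentorrovi" → prefix "fen" already present; 7 new (t, o, r, r, o, v, i)
  "fensar" → prefix "fen" already present; 3 new (s, a, r)
  "fendegal" → prefix "fend" already present; 4 new (e, g, a, l)
  "fennemi" → prefix "fen" already present; 4 new (n, e, m, i)
  "fenvi" → prefix "fen" already present; 2 new (v, i)
  "fenrun" → prefix "fen" already present; 3 new (r, u, n)
  "fendemi" → prefix "fende" already present; 2 new (m, i)
  "fendetaven" → prefix "fende" already present; 5 new (t, a, v, e, n)
  "fenne" → prefix "fenne" already present; 0 new (none)
  "fenta" → prefix "fent" already present; 1 new (a)
  "fenfenta" → prefix "fen" already present; 5 new (f, e, n, t, a)
  "ven" → 3 new (v, e, n)
  "fenrunmortor" → prefix "fenrun" already present; 6 new (m, o, r, t, o, r)
Total nodes = 6 + 2 + 7 + 3 + 4 + 4 + 2 + 3 + 2 + 5 + 0 + 1 + 5 + 3 + 6 = 53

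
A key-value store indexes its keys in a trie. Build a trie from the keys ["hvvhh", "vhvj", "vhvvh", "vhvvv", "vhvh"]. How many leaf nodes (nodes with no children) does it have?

5

Leaves are exactly the stored words that no other stored word extends.
Those words: "hvvhh", "vhvh", "vhvj", "vhvvh", "vhvvv"
Leaf count: 5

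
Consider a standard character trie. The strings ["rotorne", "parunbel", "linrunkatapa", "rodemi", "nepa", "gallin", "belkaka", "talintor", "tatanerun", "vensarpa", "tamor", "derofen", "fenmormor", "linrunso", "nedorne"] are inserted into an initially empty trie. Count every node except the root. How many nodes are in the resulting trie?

97

Insert word by word; a character creates a node only if that edge doesn't already exist:
  "rotorne" → 7 new (r, o, t, o, r, n, e)
  "parunbel" → 8 new (p, a, r, u, n, b, e, l)
  "linrunkatapa" → 12 new (l, i, n, r, u, n, k, a, t, a, p, a)
  "rodemi" → prefix "ro" already present; 4 new (d, e, m, i)
  "nepa" → 4 new (n, e, p, a)
  "gallin" → 6 new (g, a, l, l, i, n)
  "belkaka" → 7 new (b, e, l, k, a, k, a)
  "talintor" → 8 new (t, a, l, i, n, t, o, r)
  "tatanerun" → prefix "ta" already present; 7 new (t, a, n, e, r, u, n)
  "vensarpa" → 8 new (v, e, n, s, a, r, p, a)
  "tamor" → prefix "ta" already present; 3 new (m, o, r)
  "derofen" → 7 new (d, e, r, o, f, e, n)
  "fenmormor" → 9 new (f, e, n, m, o, r, m, o, r)
  "linrunso" → prefix "linrun" already present; 2 new (s, o)
  "nedorne" → prefix "ne" already present; 5 new (d, o, r, n, e)
Total nodes = 7 + 8 + 12 + 4 + 4 + 6 + 7 + 8 + 7 + 8 + 3 + 7 + 9 + 2 + 5 = 97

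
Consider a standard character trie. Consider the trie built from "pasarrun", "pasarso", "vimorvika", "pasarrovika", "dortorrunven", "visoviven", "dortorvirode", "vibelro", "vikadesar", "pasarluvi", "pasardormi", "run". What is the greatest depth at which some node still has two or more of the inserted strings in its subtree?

6

Look for the deepest trie node that still has at least two words in its subtree.
e.g. "dortorrunven" and "dortorvirode" share the prefix "dortor" of length 6; no pair shares a longer one.
Longest shared-prefix length: 6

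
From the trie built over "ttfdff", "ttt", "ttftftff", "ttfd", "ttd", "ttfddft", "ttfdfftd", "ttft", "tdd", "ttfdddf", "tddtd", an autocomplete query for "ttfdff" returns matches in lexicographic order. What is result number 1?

ttfdff

Filter for "ttfdff…" and sort: "ttfdff", "ttfdfftd"
Position 1: ttfdff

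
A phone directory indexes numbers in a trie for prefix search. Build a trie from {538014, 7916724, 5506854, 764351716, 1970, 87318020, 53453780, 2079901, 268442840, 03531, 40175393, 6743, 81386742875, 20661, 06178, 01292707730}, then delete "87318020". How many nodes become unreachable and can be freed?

7

After clearing the end-marker at "87318020", prune upward until reaching a node still needed by another word.
The suffix "7318020" (7 nodes) is used only by "87318020"; the node for "8" still has the child "1", so pruning stops there.
Nodes removed: 7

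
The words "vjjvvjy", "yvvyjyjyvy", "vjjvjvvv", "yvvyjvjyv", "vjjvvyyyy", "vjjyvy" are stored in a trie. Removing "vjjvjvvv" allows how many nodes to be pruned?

4

A node on "vjjvjvvv"'s path can go only if nothing else ends at it or branches off below it.
The suffix "jvvv" (4 nodes) is used only by "vjjvjvvv"; the node for "vjjv" still has the child "v", so pruning stops there.
Nodes removed: 4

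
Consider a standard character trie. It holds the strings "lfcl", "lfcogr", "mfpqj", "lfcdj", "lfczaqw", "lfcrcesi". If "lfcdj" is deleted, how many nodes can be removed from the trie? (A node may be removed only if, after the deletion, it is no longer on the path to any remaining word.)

After clearing the end-marker at "lfcdj", prune upward until reaching a node still needed by another word.
The suffix "dj" (2 nodes) is used only by "lfcdj"; the node for "lfc" still has the child "l", so pruning stops there.
Nodes removed: 2

2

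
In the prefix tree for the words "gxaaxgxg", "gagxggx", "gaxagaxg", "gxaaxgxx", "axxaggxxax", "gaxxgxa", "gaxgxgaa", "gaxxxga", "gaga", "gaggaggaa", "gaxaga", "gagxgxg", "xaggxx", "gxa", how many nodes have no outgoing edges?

12

Leaves are exactly the stored words that no other stored word extends.
Those words: "axxaggxxax", "gaga", "gaggaggaa", "gagxggx", "gagxgxg", "gaxagaxg", "gaxgxgaa", "gaxxgxa", "gaxxxga", "gxaaxgxg", "gxaaxgxx", "xaggxx"
Leaf count: 12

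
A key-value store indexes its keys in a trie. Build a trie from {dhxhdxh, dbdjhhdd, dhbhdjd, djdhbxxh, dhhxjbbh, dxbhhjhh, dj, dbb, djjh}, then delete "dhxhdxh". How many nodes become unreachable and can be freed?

5

A node on "dhxhdxh"'s path can go only if nothing else ends at it or branches off below it.
The suffix "xhdxh" (5 nodes) is used only by "dhxhdxh"; the node for "dh" still has the child "b", so pruning stops there.
Nodes removed: 5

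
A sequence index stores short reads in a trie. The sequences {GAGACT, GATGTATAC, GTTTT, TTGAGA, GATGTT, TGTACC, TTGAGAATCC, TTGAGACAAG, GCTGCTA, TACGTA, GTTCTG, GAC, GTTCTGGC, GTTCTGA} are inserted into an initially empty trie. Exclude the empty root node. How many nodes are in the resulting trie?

For each word, the new-node count is its length minus the longest prefix already in the trie:
  "GAGACT" → 6 new (G, A, G, A, C, T)
  "GATGTATAC" → prefix "GA" already present; 7 new (T, G, T, A, T, A, C)
  "GTTTT" → prefix "G" already present; 4 new (T, T, T, T)
  "TTGAGA" → 6 new (T, T, G, A, G, A)
  "GATGTT" → prefix "GATGT" already present; 1 new (T)
  "TGTACC" → prefix "T" already present; 5 new (G, T, A, C, C)
  "TTGAGAATCC" → prefix "TTGAGA" already present; 4 new (A, T, C, C)
  "TTGAGACAAG" → prefix "TTGAGA" already present; 4 new (C, A, A, G)
  "GCTGCTA" → prefix "G" already present; 6 new (C, T, G, C, T, A)
  "TACGTA" → prefix "T" already present; 5 new (A, C, G, T, A)
  "GTTCTG" → prefix "GTT" already present; 3 new (C, T, G)
  "GAC" → prefix "GA" already present; 1 new (C)
  "GTTCTGGC" → prefix "GTTCTG" already present; 2 new (G, C)
  "GTTCTGA" → prefix "GTTCTG" already present; 1 new (A)
Total nodes = 6 + 7 + 4 + 6 + 1 + 5 + 4 + 4 + 6 + 5 + 3 + 1 + 2 + 1 = 55

55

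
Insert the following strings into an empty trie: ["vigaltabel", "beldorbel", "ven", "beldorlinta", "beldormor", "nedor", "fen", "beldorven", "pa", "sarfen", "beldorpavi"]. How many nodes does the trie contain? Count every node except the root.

52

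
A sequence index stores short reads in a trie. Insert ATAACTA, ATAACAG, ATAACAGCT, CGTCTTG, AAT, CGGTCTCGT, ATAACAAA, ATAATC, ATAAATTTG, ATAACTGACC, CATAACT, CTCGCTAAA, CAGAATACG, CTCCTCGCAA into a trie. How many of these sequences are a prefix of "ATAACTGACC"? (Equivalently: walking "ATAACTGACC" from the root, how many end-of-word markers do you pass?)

Walk "ATAACTGACC" from the root; an end-of-word marker is hit whenever a stored word is a prefix of "ATAACTGACC".
Prefixes of the query that are stored words: "ATAACTGACC"
Count: 1

1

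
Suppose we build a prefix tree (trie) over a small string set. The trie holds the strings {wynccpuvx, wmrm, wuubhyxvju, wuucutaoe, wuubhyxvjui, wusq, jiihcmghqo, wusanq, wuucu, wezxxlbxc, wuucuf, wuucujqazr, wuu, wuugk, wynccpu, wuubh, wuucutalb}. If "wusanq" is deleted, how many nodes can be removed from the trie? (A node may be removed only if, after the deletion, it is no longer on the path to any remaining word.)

3

Walk "wusanq" from the leaf back toward the root, removing each node that no remaining word uses.
The suffix "anq" (3 nodes) is used only by "wusanq"; the node for "wus" still has the child "q", so pruning stops there.
Nodes removed: 3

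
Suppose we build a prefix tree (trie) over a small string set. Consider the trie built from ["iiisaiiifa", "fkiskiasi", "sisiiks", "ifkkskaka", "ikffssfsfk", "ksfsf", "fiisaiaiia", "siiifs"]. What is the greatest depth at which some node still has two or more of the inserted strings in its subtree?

The deepest shared node is where two words last agree before diverging.
"siiifs" and "sisiiks" agree on "si" (2 characters) before diverging; nothing deeper is shared.
Longest shared-prefix length: 2

2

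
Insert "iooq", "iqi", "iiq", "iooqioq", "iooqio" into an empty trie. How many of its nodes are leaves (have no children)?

3

Leaves are exactly the stored words that no other stored word extends.
Those words: "iiq", "iooqioq", "iqi"
Leaf count: 3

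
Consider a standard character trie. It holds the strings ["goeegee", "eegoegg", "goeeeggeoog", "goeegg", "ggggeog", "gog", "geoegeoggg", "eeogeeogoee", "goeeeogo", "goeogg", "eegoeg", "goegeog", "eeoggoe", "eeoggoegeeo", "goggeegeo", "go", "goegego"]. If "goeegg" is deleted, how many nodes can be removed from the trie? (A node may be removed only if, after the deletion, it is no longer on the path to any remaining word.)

After clearing the end-marker at "goeegg", prune upward until reaching a node still needed by another word.
The suffix "g" (1 node) is used only by "goeegg"; the node for "goeeg" still has the child "e", so pruning stops there.
Nodes removed: 1

1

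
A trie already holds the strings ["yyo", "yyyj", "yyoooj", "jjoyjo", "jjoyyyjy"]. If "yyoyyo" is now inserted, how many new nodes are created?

3

"yyo" is already a path in the trie; the remaining "yyo" must be added.
So 6 − 3 = 3 new nodes.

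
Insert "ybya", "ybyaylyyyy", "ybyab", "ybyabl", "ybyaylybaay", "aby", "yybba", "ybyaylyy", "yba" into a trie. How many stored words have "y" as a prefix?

Walk to "y"; the words in its subtree are exactly those with that prefix.
Words under "y": yba, ybya, ybyab, ybyabl, ybyaylybaay, ybyaylyy, ybyaylyyyy, yybba
Count: 8

8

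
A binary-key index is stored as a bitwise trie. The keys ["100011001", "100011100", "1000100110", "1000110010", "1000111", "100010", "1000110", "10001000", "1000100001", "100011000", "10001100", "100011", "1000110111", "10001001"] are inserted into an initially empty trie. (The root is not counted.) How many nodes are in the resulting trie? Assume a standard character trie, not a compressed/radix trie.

25

Count nodes per top-level branch (shared prefixes stored once):
  '1'-branch (100010, 10001000, 1000100001, 10001001, 1000100110, 100011, 1000110, 10001100, 100011000, 100011001, 1000110010, 1000110111, 1000111, 100011100): 25 nodes
Sum: 25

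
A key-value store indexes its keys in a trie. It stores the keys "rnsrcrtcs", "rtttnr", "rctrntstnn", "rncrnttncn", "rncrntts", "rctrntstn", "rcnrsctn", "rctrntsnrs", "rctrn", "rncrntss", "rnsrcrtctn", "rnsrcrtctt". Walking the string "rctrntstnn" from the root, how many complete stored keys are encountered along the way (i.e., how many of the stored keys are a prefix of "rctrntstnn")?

Check each prefix of "rctrntstnn" against the stored set — each match is an end-marker on the path.
Prefixes of the query that are stored words: "rctrn", "rctrntstn", "rctrntstnn"
Count: 3

3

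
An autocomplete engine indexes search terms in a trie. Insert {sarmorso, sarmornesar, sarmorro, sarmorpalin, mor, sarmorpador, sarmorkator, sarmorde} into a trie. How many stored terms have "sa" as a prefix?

7

Filter for entries beginning with "sa":
Words under "sa": sarmorde, sarmorkator, sarmornesar, sarmorpador, sarmorpalin, sarmorro, sarmorso
Count: 7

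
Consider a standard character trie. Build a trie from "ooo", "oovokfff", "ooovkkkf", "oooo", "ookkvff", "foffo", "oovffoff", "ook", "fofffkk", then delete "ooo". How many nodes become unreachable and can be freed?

0

A node on "ooo"'s path can go only if nothing else ends at it or branches off below it.
Every node on "ooo" is still needed (e.g. by "ooovkkkf"), so nothing is freed.
Nodes removed: 0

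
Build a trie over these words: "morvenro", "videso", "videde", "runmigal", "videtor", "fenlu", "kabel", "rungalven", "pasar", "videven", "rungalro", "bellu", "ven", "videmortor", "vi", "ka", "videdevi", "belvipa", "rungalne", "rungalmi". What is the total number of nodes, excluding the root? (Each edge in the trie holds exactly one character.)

76

Insert word by word; a character creates a node only if that edge doesn't already exist:
  "morvenro" → 8 new (m, o, r, v, e, n, r, o)
  "videso" → 6 new (v, i, d, e, s, o)
  "videde" → prefix "vide" already present; 2 new (d, e)
  "runmigal" → 8 new (r, u, n, m, i, g, a, l)
  "videtor" → prefix "vide" already present; 3 new (t, o, r)
  "fenlu" → 5 new (f, e, n, l, u)
  "kabel" → 5 new (k, a, b, e, l)
  "rungalven" → prefix "run" already present; 6 new (g, a, l, v, e, n)
  "pasar" → 5 new (p, a, s, a, r)
  "videven" → prefix "vide" already present; 3 new (v, e, n)
  "rungalro" → prefix "rungal" already present; 2 new (r, o)
  "bellu" → 5 new (b, e, l, l, u)
  "ven" → prefix "v" already present; 2 new (e, n)
  "videmortor" → prefix "vide" already present; 6 new (m, o, r, t, o, r)
  "vi" → prefix "vi" already present; 0 new (none)
  "ka" → prefix "ka" already present; 0 new (none)
  "videdevi" → prefix "videde" already present; 2 new (v, i)
  "belvipa" → prefix "bel" already present; 4 new (v, i, p, a)
  "rungalne" → prefix "rungal" already present; 2 new (n, e)
  "rungalmi" → prefix "rungal" already present; 2 new (m, i)
Total nodes = 8 + 6 + 2 + 8 + 3 + 5 + 5 + 6 + 5 + 3 + 2 + 5 + 2 + 6 + 0 + 0 + 2 + 4 + 2 + 2 = 76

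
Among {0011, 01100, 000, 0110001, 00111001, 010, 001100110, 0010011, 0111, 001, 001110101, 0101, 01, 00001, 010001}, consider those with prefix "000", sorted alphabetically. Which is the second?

00001

Filter for "000…" and sort: "000", "00001"
Position 2: 00001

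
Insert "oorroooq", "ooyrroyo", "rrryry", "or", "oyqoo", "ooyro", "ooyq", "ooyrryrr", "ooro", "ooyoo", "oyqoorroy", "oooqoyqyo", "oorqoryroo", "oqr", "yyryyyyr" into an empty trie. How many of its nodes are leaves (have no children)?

Leaves are exactly the stored words that no other stored word extends.
Those words: "oooqoyqyo", "ooro", "oorqoryroo", "oorroooq", "ooyoo", "ooyq", "ooyro", "ooyrroyo", "ooyrryrr", "oqr", "or", "oyqoorroy", "rrryry", "yyryyyyr"
Leaf count: 14

14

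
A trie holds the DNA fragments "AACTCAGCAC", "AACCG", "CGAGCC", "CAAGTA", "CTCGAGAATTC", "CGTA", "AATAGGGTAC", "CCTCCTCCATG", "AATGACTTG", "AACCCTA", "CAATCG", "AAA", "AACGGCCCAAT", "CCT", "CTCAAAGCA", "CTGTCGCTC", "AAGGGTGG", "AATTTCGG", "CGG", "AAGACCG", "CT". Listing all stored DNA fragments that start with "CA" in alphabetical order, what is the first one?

Filter for "CA…" and sort: "CAAGTA", "CAATCG"
The 1st is CAAGTA.

CAAGTA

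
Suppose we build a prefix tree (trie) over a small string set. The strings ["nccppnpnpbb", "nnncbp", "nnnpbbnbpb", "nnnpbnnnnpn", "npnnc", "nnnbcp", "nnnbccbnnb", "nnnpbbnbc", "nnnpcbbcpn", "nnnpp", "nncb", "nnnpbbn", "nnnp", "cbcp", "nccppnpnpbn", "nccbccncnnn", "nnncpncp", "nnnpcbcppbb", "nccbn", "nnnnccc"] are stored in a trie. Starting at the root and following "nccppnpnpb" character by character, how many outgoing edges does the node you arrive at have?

Follow the path "nccppnpnpb" to its node, then look at its outgoing edges.
Distinct next characters after "nccppnpnpb": b, n.
That node has 2 child edges.

2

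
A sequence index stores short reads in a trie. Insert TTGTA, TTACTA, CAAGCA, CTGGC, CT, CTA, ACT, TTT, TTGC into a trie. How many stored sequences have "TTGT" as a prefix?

Walk to "TTGT"; the words in its subtree are exactly those with that prefix.
Matches: "TTGTA"
Count: 1

1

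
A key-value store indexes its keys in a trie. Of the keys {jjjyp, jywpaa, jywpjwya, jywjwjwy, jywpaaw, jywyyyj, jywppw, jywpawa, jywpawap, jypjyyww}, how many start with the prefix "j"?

Filter for entries beginning with "j":
Words under "j": jjjyp, jypjyyww, jywjwjwy, jywpaa, jywpaaw, jywpawa, jywpawap, jywpjwya, jywppw, jywyyyj
Count: 10

10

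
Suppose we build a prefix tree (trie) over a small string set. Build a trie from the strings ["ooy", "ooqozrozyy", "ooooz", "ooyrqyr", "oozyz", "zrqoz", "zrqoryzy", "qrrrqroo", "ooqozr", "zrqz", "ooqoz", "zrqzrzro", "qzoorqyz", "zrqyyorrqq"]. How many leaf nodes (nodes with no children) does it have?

10

Leaves are exactly the stored words that no other stored word extends.
Those words: "ooooz", "ooqozrozyy", "ooyrqyr", "oozyz", "qrrrqroo", "qzoorqyz", "zrqoryzy", "zrqoz", "zrqyyorrqq", "zrqzrzro"
Leaf count: 10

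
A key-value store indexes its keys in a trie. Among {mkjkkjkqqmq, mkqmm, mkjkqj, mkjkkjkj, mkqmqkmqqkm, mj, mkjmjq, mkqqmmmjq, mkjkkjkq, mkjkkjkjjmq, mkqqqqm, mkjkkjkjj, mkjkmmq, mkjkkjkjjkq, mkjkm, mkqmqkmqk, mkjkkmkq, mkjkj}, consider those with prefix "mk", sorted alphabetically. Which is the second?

mkjkkjkj

Filter for "mk…" and sort: "mkjkj", "mkjkkjkj", "mkjkkjkjj", "mkjkkjkjjkq", "mkjkkjkjjmq", "mkjkkjkq", "mkjkkjkqqmq", "mkjkkmkq", "mkjkm", "mkjkmmq", "mkjkqj", "mkjmjq", "mkqmm", "mkqmqkmqk", "mkqmqkmqqkm", "mkqqmmmjq", "mkqqqqm"
The 2nd is mkjkkjkj.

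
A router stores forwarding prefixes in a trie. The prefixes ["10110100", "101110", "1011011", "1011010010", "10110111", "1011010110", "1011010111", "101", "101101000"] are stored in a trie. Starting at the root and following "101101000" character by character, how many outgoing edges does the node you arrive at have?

Walk "101101000" from the root, arriving at one node.
No stored string extends past "101101000".
That node has 0 child edges.

0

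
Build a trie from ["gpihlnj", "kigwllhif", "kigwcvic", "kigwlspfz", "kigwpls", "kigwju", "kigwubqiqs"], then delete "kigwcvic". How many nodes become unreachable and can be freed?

4

Walk "kigwcvic" from the leaf back toward the root, removing each node that no remaining word uses.
The suffix "cvic" (4 nodes) is used only by "kigwcvic"; the node for "kigw" still has the child "l", so pruning stops there.
Nodes removed: 4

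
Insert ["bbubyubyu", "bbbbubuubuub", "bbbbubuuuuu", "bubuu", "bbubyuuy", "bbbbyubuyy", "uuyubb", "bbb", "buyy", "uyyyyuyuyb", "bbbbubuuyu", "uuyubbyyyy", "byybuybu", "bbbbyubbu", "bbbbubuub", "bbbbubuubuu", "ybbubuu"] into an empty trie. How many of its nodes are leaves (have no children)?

A leaf is a node with no children — equivalently, the end of a word that is not a proper prefix of any other stored word.
Those words: "bbbbubuubuub", "bbbbubuuuuu", "bbbbubuuyu", "bbbbyubbu", "bbbbyubuyy", "bbubyubyu", "bbubyuuy", "bubuu", "buyy", "byybuybu", "uuyubbyyyy", "uyyyyuyuyb", "ybbubuu"
Leaf count: 13

13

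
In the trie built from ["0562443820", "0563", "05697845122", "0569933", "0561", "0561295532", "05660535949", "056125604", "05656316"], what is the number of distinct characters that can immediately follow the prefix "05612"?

2

The children of the "05612" node are the distinct next characters among strings starting with "05612".
Distinct next characters after "05612": 5, 9.
That node has 2 child edges.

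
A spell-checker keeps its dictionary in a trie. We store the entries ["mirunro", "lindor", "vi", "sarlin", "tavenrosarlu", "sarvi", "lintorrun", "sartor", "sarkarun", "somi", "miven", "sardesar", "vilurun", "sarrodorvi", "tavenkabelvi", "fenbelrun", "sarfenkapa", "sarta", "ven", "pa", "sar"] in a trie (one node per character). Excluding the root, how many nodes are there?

Insert word by word; a character creates a node only if that edge doesn't already exist:
  "mirunro" → 7 new (m, i, r, u, n, r, o)
  "lindor" → 6 new (l, i, n, d, o, r)
  "vi" → 2 new (v, i)
  "sarlin" → 6 new (s, a, r, l, i, n)
  "tavenrosarlu" → 12 new (t, a, v, e, n, r, o, s, a, r, l, u)
  "sarvi" → prefix "sar" already present; 2 new (v, i)
  "lintorrun" → prefix "lin" already present; 6 new (t, o, r, r, u, n)
  "sartor" → prefix "sar" already present; 3 new (t, o, r)
  "sarkarun" → prefix "sar" already present; 5 new (k, a, r, u, n)
  "somi" → prefix "s" already present; 3 new (o, m, i)
  "miven" → prefix "mi" already present; 3 new (v, e, n)
  "sardesar" → prefix "sar" already present; 5 new (d, e, s, a, r)
  "vilurun" → prefix "vi" already present; 5 new (l, u, r, u, n)
  "sarrodorvi" → prefix "sar" already present; 7 new (r, o, d, o, r, v, i)
  "tavenkabelvi" → prefix "taven" already present; 7 new (k, a, b, e, l, v, i)
  "fenbelrun" → 9 new (f, e, n, b, e, l, r, u, n)
  "sarfenkapa" → prefix "sar" already present; 7 new (f, e, n, k, a, p, a)
  "sarta" → prefix "sart" already present; 1 new (a)
  "ven" → prefix "v" already present; 2 new (e, n)
  "pa" → 2 new (p, a)
  "sar" → prefix "sar" already present; 0 new (none)
Total nodes = 7 + 6 + 2 + 6 + 12 + 2 + 6 + 3 + 5 + 3 + 3 + 5 + 5 + 7 + 7 + 9 + 7 + 1 + 2 + 2 + 0 = 100

100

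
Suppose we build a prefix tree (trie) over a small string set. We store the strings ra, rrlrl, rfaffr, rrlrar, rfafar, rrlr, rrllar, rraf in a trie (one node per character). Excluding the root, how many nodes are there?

20

For each word, the new-node count is its length minus the longest prefix already in the trie:
  "ra" → 2 new (r, a)
  "rrlrl" → prefix "r" already present; 4 new (r, l, r, l)
  "rfaffr" → prefix "r" already present; 5 new (f, a, f, f, r)
  "rrlrar" → prefix "rrlr" already present; 2 new (a, r)
  "rfafar" → prefix "rfaf" already present; 2 new (a, r)
  "rrlr" → prefix "rrlr" already present; 0 new (none)
  "rrllar" → prefix "rrl" already present; 3 new (l, a, r)
  "rraf" → prefix "rr" already present; 2 new (a, f)
Total nodes = 2 + 4 + 5 + 2 + 2 + 0 + 3 + 2 = 20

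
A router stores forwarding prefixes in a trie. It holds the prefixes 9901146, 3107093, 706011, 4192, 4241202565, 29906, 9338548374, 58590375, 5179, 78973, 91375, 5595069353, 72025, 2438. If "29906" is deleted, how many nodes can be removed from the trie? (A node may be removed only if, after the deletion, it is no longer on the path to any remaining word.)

4

Walk "29906" from the leaf back toward the root, removing each node that no remaining word uses.
The suffix "9906" (4 nodes) is used only by "29906"; the node for "2" still has the child "4", so pruning stops there.
Nodes removed: 4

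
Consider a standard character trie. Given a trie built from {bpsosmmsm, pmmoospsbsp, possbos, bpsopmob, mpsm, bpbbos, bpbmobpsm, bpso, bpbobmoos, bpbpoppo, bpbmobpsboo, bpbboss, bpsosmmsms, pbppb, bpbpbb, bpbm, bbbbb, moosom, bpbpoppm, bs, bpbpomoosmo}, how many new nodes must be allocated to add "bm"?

1

"b" is already a path in the trie; the remaining "m" must be added.
So 2 − 1 = 1 new nodes.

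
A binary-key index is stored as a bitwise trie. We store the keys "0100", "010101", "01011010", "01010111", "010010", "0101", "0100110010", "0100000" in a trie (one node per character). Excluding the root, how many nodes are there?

Trie structure (* marks end of a word):
(root)
└─ 0
   └─ 1
      └─ 0
         ├─ 0 *
         │  ├─ 0
         │  │  └─ 0
         │  │     └─ 0 *
         │  └─ 1
         │     ├─ 0 *
         │     └─ 1
         │        └─ 0
         │           └─ 0
         │              └─ 1
         │                 └─ 0 *
         └─ 1 *
            ├─ 0
            │  └─ 1 *
            │     └─ 1
            │        └─ 1 *
            └─ 1
               └─ 0
                  └─ 1
                     └─ 0 *
Counting every labelled node above: 23.

23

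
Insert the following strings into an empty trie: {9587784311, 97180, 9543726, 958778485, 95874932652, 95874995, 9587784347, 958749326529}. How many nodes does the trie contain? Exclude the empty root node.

33

Trace insertions, counting only characters that open a new branch:
  "9587784311" → 10 new (9, 5, 8, 7, 7, 8, 4, 3, 1, 1)
  "97180" → prefix "9" already present; 4 new (7, 1, 8, 0)
  "9543726" → prefix "95" already present; 5 new (4, 3, 7, 2, 6)
  "958778485" → prefix "9587784" already present; 2 new (8, 5)
  "95874932652" → prefix "9587" already present; 7 new (4, 9, 3, 2, 6, 5, 2)
  "95874995" → prefix "958749" already present; 2 new (9, 5)
  "9587784347" → prefix "95877843" already present; 2 new (4, 7)
  "958749326529" → prefix "95874932652" already present; 1 new (9)
Total nodes = 10 + 4 + 5 + 2 + 7 + 2 + 2 + 1 = 33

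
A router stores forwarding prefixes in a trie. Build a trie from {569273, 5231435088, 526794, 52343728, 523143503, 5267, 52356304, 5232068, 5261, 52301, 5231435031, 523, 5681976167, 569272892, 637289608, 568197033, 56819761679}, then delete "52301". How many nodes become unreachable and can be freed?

2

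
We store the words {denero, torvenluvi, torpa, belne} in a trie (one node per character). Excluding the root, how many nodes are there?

Trace insertions, counting only characters that open a new branch:
  "denero" → 6 new (d, e, n, e, r, o)
  "torvenluvi" → 10 new (t, o, r, v, e, n, l, u, v, i)
  "torpa" → prefix "tor" already present; 2 new (p, a)
  "belne" → 5 new (b, e, l, n, e)
Total nodes = 6 + 10 + 2 + 5 = 23

23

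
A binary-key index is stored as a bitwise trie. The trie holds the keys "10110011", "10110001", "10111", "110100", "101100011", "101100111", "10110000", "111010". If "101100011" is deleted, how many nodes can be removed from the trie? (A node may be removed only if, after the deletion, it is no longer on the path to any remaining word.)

1

A node on "101100011"'s path can go only if nothing else ends at it or branches off below it.
The suffix "1" (1 node) is used only by "101100011"; "10110001" is itself a stored word, so pruning stops there.
Nodes removed: 1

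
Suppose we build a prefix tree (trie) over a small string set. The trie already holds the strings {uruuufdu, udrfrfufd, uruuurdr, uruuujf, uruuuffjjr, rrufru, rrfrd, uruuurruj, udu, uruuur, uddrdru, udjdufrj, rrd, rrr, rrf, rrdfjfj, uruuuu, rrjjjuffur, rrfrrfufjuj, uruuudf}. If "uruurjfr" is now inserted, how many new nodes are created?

Walking "uruurjfr" from the root, the first 4 characters ("uruu") follow existing edges; "r" is the first miss.
Each of the 4 remaining characters creates one node.

4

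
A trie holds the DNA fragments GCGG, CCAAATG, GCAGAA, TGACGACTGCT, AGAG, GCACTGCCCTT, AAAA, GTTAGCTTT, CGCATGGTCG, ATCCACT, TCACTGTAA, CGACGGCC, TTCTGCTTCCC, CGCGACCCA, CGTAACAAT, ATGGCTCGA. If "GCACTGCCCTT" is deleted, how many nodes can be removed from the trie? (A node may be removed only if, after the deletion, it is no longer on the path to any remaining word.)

8

After clearing the end-marker at "GCACTGCCCTT", prune upward until reaching a node still needed by another word.
The suffix "CTGCCCTT" (8 nodes) is used only by "GCACTGCCCTT"; the node for "GCA" still has the child "G", so pruning stops there.
Nodes removed: 8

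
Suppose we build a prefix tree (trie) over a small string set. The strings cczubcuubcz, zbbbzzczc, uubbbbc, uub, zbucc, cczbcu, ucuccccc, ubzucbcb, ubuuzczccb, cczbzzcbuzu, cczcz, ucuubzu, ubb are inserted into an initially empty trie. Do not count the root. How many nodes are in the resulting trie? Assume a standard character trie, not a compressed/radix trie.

Trace insertions, counting only characters that open a new branch:
  "cczubcuubcz" → 11 new (c, c, z, u, b, c, u, u, b, c, z)
  "zbbbzzczc" → 9 new (z, b, b, b, z, z, c, z, c)
  "uubbbbc" → 7 new (u, u, b, b, b, b, c)
  "uub" → prefix "uub" already present; 0 new (none)
  "zbucc" → prefix "zb" already present; 3 new (u, c, c)
  "cczbcu" → prefix "ccz" already present; 3 new (b, c, u)
  "ucuccccc" → prefix "u" already present; 7 new (c, u, c, c, c, c, c)
  "ubzucbcb" → prefix "u" already present; 7 new (b, z, u, c, b, c, b)
  "ubuuzczccb" → prefix "ub" already present; 8 new (u, u, z, c, z, c, c, b)
  "cczbzzcbuzu" → prefix "cczb" already present; 7 new (z, z, c, b, u, z, u)
  "cczcz" → prefix "ccz" already present; 2 new (c, z)
  "ucuubzu" → prefix "ucu" already present; 4 new (u, b, z, u)
  "ubb" → prefix "ub" already present; 1 new (b)
Total nodes = 11 + 9 + 7 + 0 + 3 + 3 + 7 + 7 + 8 + 7 + 2 + 4 + 1 = 69

69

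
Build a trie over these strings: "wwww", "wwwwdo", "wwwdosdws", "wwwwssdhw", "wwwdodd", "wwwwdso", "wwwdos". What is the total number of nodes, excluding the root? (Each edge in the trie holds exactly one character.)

Trace insertions, counting only characters that open a new branch:
  "wwww" → 4 new (w, w, w, w)
  "wwwwdo" → prefix "wwww" already present; 2 new (d, o)
  "wwwdosdws" → prefix "www" already present; 6 new (d, o, s, d, w, s)
  "wwwwssdhw" → prefix "wwww" already present; 5 new (s, s, d, h, w)
  "wwwdodd" → prefix "wwwdo" already present; 2 new (d, d)
  "wwwwdso" → prefix "wwwwd" already present; 2 new (s, o)
  "wwwdos" → prefix "wwwdos" already present; 0 new (none)
Total nodes = 4 + 2 + 6 + 5 + 2 + 2 + 0 = 21

21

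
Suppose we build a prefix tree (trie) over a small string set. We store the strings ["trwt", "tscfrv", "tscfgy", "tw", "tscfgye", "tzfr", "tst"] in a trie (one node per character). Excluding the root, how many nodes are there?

17

Insert word by word; a character creates a node only if that edge doesn't already exist:
  "trwt" → 4 new (t, r, w, t)
  "tscfrv" → prefix "t" already present; 5 new (s, c, f, r, v)
  "tscfgy" → prefix "tscf" already present; 2 new (g, y)
  "tw" → prefix "t" already present; 1 new (w)
  "tscfgye" → prefix "tscfgy" already present; 1 new (e)
  "tzfr" → prefix "t" already present; 3 new (z, f, r)
  "tst" → prefix "ts" already present; 1 new (t)
Total nodes = 4 + 5 + 2 + 1 + 1 + 3 + 1 = 17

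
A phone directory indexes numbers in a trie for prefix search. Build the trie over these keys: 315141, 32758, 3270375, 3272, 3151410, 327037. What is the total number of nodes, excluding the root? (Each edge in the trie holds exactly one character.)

Insert word by word; a character creates a node only if that edge doesn't already exist:
  "315141" → 6 new (3, 1, 5, 1, 4, 1)
  "32758" → prefix "3" already present; 4 new (2, 7, 5, 8)
  "3270375" → prefix "327" already present; 4 new (0, 3, 7, 5)
  "3272" → prefix "327" already present; 1 new (2)
  "3151410" → prefix "315141" already present; 1 new (0)
  "327037" → prefix "327037" already present; 0 new (none)
Total nodes = 6 + 4 + 4 + 1 + 1 + 0 = 16

16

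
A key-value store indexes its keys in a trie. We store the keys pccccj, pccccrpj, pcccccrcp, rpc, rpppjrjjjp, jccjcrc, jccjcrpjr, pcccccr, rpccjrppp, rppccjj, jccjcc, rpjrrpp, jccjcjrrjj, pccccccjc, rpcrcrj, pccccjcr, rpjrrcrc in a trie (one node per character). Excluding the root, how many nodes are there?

67

For each word, the new-node count is its length minus the longest prefix already in the trie:
  "pccccj" → 6 new (p, c, c, c, c, j)
  "pccccrpj" → prefix "pcccc" already present; 3 new (r, p, j)
  "pcccccrcp" → prefix "pcccc" already present; 4 new (c, r, c, p)
  "rpc" → 3 new (r, p, c)
  "rpppjrjjjp" → prefix "rp" already present; 8 new (p, p, j, r, j, j, j, p)
  "jccjcrc" → 7 new (j, c, c, j, c, r, c)
  "jccjcrpjr" → prefix "jccjcr" already present; 3 new (p, j, r)
  "pcccccr" → prefix "pcccccr" already present; 0 new (none)
  "rpccjrppp" → prefix "rpc" already present; 6 new (c, j, r, p, p, p)
  "rppccjj" → prefix "rpp" already present; 4 new (c, c, j, j)
  "jccjcc" → prefix "jccjc" already present; 1 new (c)
  "rpjrrpp" → prefix "rp" already present; 5 new (j, r, r, p, p)
  "jccjcjrrjj" → prefix "jccjc" already present; 5 new (j, r, r, j, j)
  "pccccccjc" → prefix "pccccc" already present; 3 new (c, j, c)
  "rpcrcrj" → prefix "rpc" already present; 4 new (r, c, r, j)
  "pccccjcr" → prefix "pccccj" already present; 2 new (c, r)
  "rpjrrcrc" → prefix "rpjrr" already present; 3 new (c, r, c)
Total nodes = 6 + 3 + 4 + 3 + 8 + 7 + 3 + 0 + 6 + 4 + 1 + 5 + 5 + 3 + 4 + 2 + 3 = 67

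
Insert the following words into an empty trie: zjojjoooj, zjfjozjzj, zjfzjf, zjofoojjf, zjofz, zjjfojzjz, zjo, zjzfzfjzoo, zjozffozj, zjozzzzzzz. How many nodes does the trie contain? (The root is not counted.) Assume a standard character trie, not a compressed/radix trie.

Trace insertions, counting only characters that open a new branch:
  "zjojjoooj" → 9 new (z, j, o, j, j, o, o, o, j)
  "zjfjozjzj" → prefix "zj" already present; 7 new (f, j, o, z, j, z, j)
  "zjfzjf" → prefix "zjf" already present; 3 new (z, j, f)
  "zjofoojjf" → prefix "zjo" already present; 6 new (f, o, o, j, j, f)
  "zjofz" → prefix "zjof" already present; 1 new (z)
  "zjjfojzjz" → prefix "zj" already present; 7 new (j, f, o, j, z, j, z)
  "zjo" → prefix "zjo" already present; 0 new (none)
  "zjzfzfjzoo" → prefix "zj" already present; 8 new (z, f, z, f, j, z, o, o)
  "zjozffozj" → prefix "zjo" already present; 6 new (z, f, f, o, z, j)
  "zjozzzzzzz" → prefix "zjoz" already present; 6 new (z, z, z, z, z, z)
Total nodes = 9 + 7 + 3 + 6 + 1 + 7 + 0 + 8 + 6 + 6 = 53

53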